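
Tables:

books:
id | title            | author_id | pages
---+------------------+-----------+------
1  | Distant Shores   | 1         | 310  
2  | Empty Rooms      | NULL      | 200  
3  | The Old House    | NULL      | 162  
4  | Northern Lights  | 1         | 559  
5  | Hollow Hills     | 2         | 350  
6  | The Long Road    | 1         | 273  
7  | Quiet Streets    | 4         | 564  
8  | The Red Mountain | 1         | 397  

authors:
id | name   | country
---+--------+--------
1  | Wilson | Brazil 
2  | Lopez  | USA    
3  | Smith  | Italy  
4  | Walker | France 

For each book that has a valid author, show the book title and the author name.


INNER JOIN keeps only books rows whose author_id matches an id in authors. Walk through each book:
  - book 1 (Distant Shores): author_id=1 -> matches Wilson
  - book 2 (Empty Rooms): author_id=NULL, no match -> dropped
  - book 3 (The Old House): author_id=NULL, no match -> dropped
  - book 4 (Northern Lights): author_id=1 -> matches Wilson
  - book 5 (Hollow Hills): author_id=2 -> matches Lopez
  - book 6 (The Long Road): author_id=1 -> matches Wilson
  - book 7 (Quiet Streets): author_id=4 -> matches Walker
  - book 8 (The Red Mountain): author_id=1 -> matches Wilson
So 2 of 8 rows are dropped.

SQL:
SELECT a.title, b.name AS author
FROM books a
INNER JOIN authors b ON a.author_id = b.id

Result:
title            | author
-----------------+-------
Distant Shores   | Wilson
Northern Lights  | Wilson
Hollow Hills     | Lopez 
The Long Road    | Wilson
Quiet Streets    | Walker
The Red Mountain | Wilson


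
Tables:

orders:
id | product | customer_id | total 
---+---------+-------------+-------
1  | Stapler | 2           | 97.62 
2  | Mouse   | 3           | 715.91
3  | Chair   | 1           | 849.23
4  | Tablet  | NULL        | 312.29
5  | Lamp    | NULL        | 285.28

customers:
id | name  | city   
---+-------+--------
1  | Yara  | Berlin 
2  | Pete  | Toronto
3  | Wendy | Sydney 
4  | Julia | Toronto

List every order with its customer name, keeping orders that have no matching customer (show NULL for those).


LEFT JOIN keeps every row from orders (the left table); where customer_id has no match in customers, the customer columns become NULL. Walk through each order:
  - order 1 (Stapler): customer_id=2 -> matches Pete
  - order 2 (Mouse): customer_id=3 -> matches Wendy
  - order 3 (Chair): customer_id=1 -> matches Yara
  - order 4 (Tablet): customer_id=NULL, no match -> kept with NULL
  - order 5 (Lamp): customer_id=NULL, no match -> kept with NULL
All 5 rows appear; 2 have NULL customer.

SQL:
SELECT a.product, b.name AS customer
FROM orders a
LEFT JOIN customers b ON a.customer_id = b.id

Result:
product | customer
--------+---------
Stapler | Pete    
Mouse   | Wendy   
Chair   | Yara    
Tablet  | NULL    
Lamp    | NULL    


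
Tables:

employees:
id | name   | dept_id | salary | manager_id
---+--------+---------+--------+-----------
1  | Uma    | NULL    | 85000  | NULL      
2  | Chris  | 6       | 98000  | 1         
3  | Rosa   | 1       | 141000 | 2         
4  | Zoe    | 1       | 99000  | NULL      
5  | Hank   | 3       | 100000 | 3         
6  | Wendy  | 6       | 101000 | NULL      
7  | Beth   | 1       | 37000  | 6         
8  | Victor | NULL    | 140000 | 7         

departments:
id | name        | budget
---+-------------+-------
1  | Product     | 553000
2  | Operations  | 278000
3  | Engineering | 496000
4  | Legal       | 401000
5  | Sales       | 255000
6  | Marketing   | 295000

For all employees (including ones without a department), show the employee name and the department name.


LEFT JOIN keeps every row from employees (the left table); where dept_id has no match in departments, the department columns become NULL. Walk through each employee:
  - employee 1 (Uma): dept_id=NULL, no match -> kept with NULL
  - employee 2 (Chris): dept_id=6 -> matches Marketing
  - employee 3 (Rosa): dept_id=1 -> matches Product
  - employee 4 (Zoe): dept_id=1 -> matches Product
  - employee 5 (Hank): dept_id=3 -> matches Engineering
  - employee 6 (Wendy): dept_id=6 -> matches Marketing
  - employee 7 (Beth): dept_id=1 -> matches Product
  - employee 8 (Victor): dept_id=NULL, no match -> kept with NULL
All 8 rows appear; 2 have NULL department.

SQL:
SELECT a.name, b.name AS department
FROM employees a
LEFT JOIN departments b ON a.dept_id = b.id

Result:
name   | department 
-------+------------
Uma    | NULL       
Chris  | Marketing  
Rosa   | Product    
Zoe    | Product    
Hank   | Engineering
Wendy  | Marketing  
Beth   | Product    
Victor | NULL       


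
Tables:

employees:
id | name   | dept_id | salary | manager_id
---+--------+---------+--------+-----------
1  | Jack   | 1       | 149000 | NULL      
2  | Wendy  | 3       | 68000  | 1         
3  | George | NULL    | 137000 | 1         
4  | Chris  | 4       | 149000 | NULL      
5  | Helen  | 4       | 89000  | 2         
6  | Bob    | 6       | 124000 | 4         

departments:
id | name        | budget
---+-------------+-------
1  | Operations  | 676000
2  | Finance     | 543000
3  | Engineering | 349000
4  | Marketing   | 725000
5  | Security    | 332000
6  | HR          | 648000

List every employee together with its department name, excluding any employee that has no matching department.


INNER JOIN keeps only employees rows whose dept_id matches an id in departments. Walk through each employee:
  - employee 1 (Jack): dept_id=1 -> matches Operations
  - employee 2 (Wendy): dept_id=3 -> matches Engineering
  - employee 3 (George): dept_id=NULL, no match -> dropped
  - employee 4 (Chris): dept_id=4 -> matches Marketing
  - employee 5 (Helen): dept_id=4 -> matches Marketing
  - employee 6 (Bob): dept_id=6 -> matches HR
So 1 of 6 rows is dropped.

SQL:
SELECT a.name, b.name AS department
FROM employees a
INNER JOIN departments b ON a.dept_id = b.id

Result:
name  | department 
------+------------
Jack  | Operations 
Wendy | Engineering
Chris | Marketing  
Helen | Marketing  
Bob   | HR         


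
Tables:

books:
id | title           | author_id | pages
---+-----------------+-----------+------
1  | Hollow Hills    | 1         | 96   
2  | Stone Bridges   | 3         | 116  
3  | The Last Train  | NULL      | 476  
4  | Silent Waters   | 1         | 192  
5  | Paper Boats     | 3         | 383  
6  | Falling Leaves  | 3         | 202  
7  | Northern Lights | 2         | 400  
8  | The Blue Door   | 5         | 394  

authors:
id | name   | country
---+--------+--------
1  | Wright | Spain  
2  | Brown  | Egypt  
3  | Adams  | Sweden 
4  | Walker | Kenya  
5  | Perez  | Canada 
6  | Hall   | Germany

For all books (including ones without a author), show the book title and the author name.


LEFT JOIN keeps every row from books (the left table); where author_id has no match in authors, the author columns become NULL. Walk through each book:
  - book 1 (Hollow Hills): author_id=1 -> matches Wright
  - book 2 (Stone Bridges): author_id=3 -> matches Adams
  - book 3 (The Last Train): author_id=NULL, no match -> kept with NULL
  - book 4 (Silent Waters): author_id=1 -> matches Wright
  - book 5 (Paper Boats): author_id=3 -> matches Adams
  - book 6 (Falling Leaves): author_id=3 -> matches Adams
  - book 7 (Northern Lights): author_id=2 -> matches Brown
  - book 8 (The Blue Door): author_id=5 -> matches Perez
All 8 rows appear; 1 has NULL author.

SQL:
SELECT a.title, b.name AS author
FROM books a
LEFT JOIN authors b ON a.author_id = b.id

Result:
title           | author
----------------+-------
Hollow Hills    | Wright
Stone Bridges   | Adams 
The Last Train  | NULL  
Silent Waters   | Wright
Paper Boats     | Adams 
Falling Leaves  | Adams 
Northern Lights | Brown 
The Blue Door   | Perez 


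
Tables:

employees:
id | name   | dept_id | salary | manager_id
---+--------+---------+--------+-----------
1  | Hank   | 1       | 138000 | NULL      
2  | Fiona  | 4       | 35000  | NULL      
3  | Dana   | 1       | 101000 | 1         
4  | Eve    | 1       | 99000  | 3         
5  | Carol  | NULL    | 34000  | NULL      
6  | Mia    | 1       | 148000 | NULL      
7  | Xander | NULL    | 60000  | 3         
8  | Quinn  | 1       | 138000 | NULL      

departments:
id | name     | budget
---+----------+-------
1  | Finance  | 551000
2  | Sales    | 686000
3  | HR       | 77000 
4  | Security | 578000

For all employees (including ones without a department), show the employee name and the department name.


LEFT JOIN keeps every row from employees (the left table); where dept_id has no match in departments, the department columns become NULL. Walk through each employee:
  - employee 1 (Hank): dept_id=1 -> matches Finance
  - employee 2 (Fiona): dept_id=4 -> matches Security
  - employee 3 (Dana): dept_id=1 -> matches Finance
  - employee 4 (Eve): dept_id=1 -> matches Finance
  - employee 5 (Carol): dept_id=NULL, no match -> kept with NULL
  - employee 6 (Mia): dept_id=1 -> matches Finance
  - employee 7 (Xander): dept_id=NULL, no match -> kept with NULL
  - employee 8 (Quinn): dept_id=1 -> matches Finance
All 8 rows appear; 2 have NULL department.

SQL:
SELECT a.name, b.name AS department
FROM employees a
LEFT JOIN departments b ON a.dept_id = b.id

Result:
name   | department
-------+-----------
Hank   | Finance   
Fiona  | Security  
Dana   | Finance   
Eve    | Finance   
Carol  | NULL      
Mia    | Finance   
Xander | NULL      
Quinn  | Finance   


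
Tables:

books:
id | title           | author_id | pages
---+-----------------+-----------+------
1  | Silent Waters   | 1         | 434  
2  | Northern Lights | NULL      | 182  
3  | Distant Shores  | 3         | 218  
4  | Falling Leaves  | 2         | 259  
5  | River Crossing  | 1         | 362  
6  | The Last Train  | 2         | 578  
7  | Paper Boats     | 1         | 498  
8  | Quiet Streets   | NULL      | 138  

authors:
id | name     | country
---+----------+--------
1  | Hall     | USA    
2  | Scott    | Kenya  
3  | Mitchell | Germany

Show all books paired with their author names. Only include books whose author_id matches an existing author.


INNER JOIN keeps only books rows whose author_id matches an id in authors. Walk through each book:
  - book 1 (Silent Waters): author_id=1 -> matches Hall
  - book 2 (Northern Lights): author_id=NULL, no match -> dropped
  - book 3 (Distant Shores): author_id=3 -> matches Mitchell
  - book 4 (Falling Leaves): author_id=2 -> matches Scott
  - book 5 (River Crossing): author_id=1 -> matches Hall
  - book 6 (The Last Train): author_id=2 -> matches Scott
  - book 7 (Paper Boats): author_id=1 -> matches Hall
  - book 8 (Quiet Streets): author_id=NULL, no match -> dropped
So 2 of 8 rows are dropped.

SQL:
SELECT a.title, b.name AS author
FROM books a
INNER JOIN authors b ON a.author_id = b.id

Result:
title          | author  
---------------+---------
Silent Waters  | Hall    
Distant Shores | Mitchell
Falling Leaves | Scott   
River Crossing | Hall    
The Last Train | Scott   
Paper Boats    | Hall    


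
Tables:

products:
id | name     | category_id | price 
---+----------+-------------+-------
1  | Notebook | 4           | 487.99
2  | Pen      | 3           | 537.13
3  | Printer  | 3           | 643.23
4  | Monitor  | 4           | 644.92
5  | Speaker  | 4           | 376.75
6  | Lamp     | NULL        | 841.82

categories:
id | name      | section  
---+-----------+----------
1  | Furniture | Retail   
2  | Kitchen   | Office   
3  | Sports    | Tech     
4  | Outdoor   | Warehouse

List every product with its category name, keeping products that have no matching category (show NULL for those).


LEFT JOIN keeps every row from products (the left table); where category_id has no match in categories, the category columns become NULL. Walk through each product:
  - product 1 (Notebook): category_id=4 -> matches Outdoor
  - product 2 (Pen): category_id=3 -> matches Sports
  - product 3 (Printer): category_id=3 -> matches Sports
  - product 4 (Monitor): category_id=4 -> matches Outdoor
  - product 5 (Speaker): category_id=4 -> matches Outdoor
  - product 6 (Lamp): category_id=NULL, no match -> kept with NULL
All 6 rows appear; 1 has NULL category.

SQL:
SELECT a.name, b.name AS category
FROM products a
LEFT JOIN categories b ON a.category_id = b.id

Result:
name     | category
---------+---------
Notebook | Outdoor 
Pen      | Sports  
Printer  | Sports  
Monitor  | Outdoor 
Speaker  | Outdoor 
Lamp     | NULL    


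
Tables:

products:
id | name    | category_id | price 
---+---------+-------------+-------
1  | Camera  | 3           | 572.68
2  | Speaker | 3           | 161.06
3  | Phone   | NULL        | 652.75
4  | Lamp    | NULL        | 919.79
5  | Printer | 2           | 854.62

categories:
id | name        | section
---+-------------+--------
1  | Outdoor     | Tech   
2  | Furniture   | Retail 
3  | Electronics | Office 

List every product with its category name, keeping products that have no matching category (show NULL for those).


LEFT JOIN keeps every row from products (the left table); where category_id has no match in categories, the category columns become NULL. Walk through each product:
  - product 1 (Camera): category_id=3 -> matches Electronics
  - product 2 (Speaker): category_id=3 -> matches Electronics
  - product 3 (Phone): category_id=NULL, no match -> kept with NULL
  - product 4 (Lamp): category_id=NULL, no match -> kept with NULL
  - product 5 (Printer): category_id=2 -> matches Furniture
All 5 rows appear; 2 have NULL category.

SQL:
SELECT a.name, b.name AS category
FROM products a
LEFT JOIN categories b ON a.category_id = b.id

Result:
name    | category   
--------+------------
Camera  | Electronics
Speaker | Electronics
Phone   | NULL       
Lamp    | NULL       
Printer | Furniture  


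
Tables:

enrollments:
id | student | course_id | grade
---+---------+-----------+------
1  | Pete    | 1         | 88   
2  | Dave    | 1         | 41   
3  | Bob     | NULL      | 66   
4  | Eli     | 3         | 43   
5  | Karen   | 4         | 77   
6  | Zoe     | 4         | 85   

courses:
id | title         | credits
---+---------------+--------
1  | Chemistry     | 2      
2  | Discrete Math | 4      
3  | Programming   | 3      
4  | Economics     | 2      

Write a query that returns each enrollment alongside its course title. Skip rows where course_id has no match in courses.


INNER JOIN keeps only enrollments rows whose course_id matches an id in courses. Walk through each enrollment:
  - enrollment 1 (Pete): course_id=1 -> matches Chemistry
  - enrollment 2 (Dave): course_id=1 -> matches Chemistry
  - enrollment 3 (Bob): course_id=NULL, no match -> dropped
  - enrollment 4 (Eli): course_id=3 -> matches Programming
  - enrollment 5 (Karen): course_id=4 -> matches Economics
  - enrollment 6 (Zoe): course_id=4 -> matches Economics
So 1 of 6 rows is dropped.

SQL:
SELECT a.student, b.title AS course
FROM enrollments a
INNER JOIN courses b ON a.course_id = b.id

Result:
student | course     
--------+------------
Pete    | Chemistry  
Dave    | Chemistry  
Eli     | Programming
Karen   | Economics  
Zoe     | Economics  


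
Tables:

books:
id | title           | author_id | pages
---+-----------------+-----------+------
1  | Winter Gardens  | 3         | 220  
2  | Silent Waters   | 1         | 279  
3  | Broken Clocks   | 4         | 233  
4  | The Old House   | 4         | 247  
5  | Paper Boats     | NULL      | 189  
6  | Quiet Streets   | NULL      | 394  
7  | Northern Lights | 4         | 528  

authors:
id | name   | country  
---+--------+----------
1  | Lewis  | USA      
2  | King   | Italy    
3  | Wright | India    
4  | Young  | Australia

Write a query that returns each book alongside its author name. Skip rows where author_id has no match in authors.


INNER JOIN keeps only books rows whose author_id matches an id in authors. Walk through each book:
  - book 1 (Winter Gardens): author_id=3 -> matches Wright
  - book 2 (Silent Waters): author_id=1 -> matches Lewis
  - book 3 (Broken Clocks): author_id=4 -> matches Young
  - book 4 (The Old House): author_id=4 -> matches Young
  - book 5 (Paper Boats): author_id=NULL, no match -> dropped
  - book 6 (Quiet Streets): author_id=NULL, no match -> dropped
  - book 7 (Northern Lights): author_id=4 -> matches Young
So 2 of 7 rows are dropped.

SQL:
SELECT a.title, b.name AS author
FROM books a
INNER JOIN authors b ON a.author_id = b.id

Result:
title           | author
----------------+-------
Winter Gardens  | Wright
Silent Waters   | Lewis 
Broken Clocks   | Young 
The Old House   | Young 
Northern Lights | Young 


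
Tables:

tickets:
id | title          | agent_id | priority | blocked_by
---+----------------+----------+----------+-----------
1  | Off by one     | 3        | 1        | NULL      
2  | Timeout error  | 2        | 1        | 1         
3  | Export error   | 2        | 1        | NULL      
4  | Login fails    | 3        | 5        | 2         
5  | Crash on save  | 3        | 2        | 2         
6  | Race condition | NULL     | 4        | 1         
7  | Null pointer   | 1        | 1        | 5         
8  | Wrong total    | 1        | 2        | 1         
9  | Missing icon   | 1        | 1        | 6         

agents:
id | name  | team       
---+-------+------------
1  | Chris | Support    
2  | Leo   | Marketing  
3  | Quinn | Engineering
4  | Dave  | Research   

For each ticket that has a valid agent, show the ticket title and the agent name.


INNER JOIN keeps only tickets rows whose agent_id matches an id in agents. Walk through each ticket:
  - ticket 1 (Off by one): agent_id=3 -> matches Quinn
  - ticket 2 (Timeout error): agent_id=2 -> matches Leo
  - ticket 3 (Export error): agent_id=2 -> matches Leo
  - ticket 4 (Login fails): agent_id=3 -> matches Quinn
  - ticket 5 (Crash on save): agent_id=3 -> matches Quinn
  - ticket 6 (Race condition): agent_id=NULL, no match -> dropped
  - ticket 7 (Null pointer): agent_id=1 -> matches Chris
  - ticket 8 (Wrong total): agent_id=1 -> matches Chris
  - ticket 9 (Missing icon): agent_id=1 -> matches Chris
So 1 of 9 rows is dropped.

SQL:
SELECT a.title, b.name AS agent
FROM tickets a
INNER JOIN agents b ON a.agent_id = b.id

Result:
title         | agent
--------------+------
Off by one    | Quinn
Timeout error | Leo  
Export error  | Leo  
Login fails   | Quinn
Crash on save | Quinn
Null pointer  | Chris
Wrong total   | Chris
Missing icon  | Chris


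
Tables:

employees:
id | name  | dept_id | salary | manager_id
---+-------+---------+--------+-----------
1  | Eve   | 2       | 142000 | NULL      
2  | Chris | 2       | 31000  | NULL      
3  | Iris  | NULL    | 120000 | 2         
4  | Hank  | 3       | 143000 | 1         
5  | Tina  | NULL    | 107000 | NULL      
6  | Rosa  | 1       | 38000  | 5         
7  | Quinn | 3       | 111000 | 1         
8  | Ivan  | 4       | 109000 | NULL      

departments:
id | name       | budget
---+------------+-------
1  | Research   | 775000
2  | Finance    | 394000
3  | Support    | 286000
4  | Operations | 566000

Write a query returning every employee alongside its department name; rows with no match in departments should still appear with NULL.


LEFT JOIN keeps every row from employees (the left table); where dept_id has no match in departments, the department columns become NULL. Walk through each employee:
  - employee 1 (Eve): dept_id=2 -> matches Finance
  - employee 2 (Chris): dept_id=2 -> matches Finance
  - employee 3 (Iris): dept_id=NULL, no match -> kept with NULL
  - employee 4 (Hank): dept_id=3 -> matches Support
  - employee 5 (Tina): dept_id=NULL, no match -> kept with NULL
  - employee 6 (Rosa): dept_id=1 -> matches Research
  - employee 7 (Quinn): dept_id=3 -> matches Support
  - employee 8 (Ivan): dept_id=4 -> matches Operations
All 8 rows appear; 2 have NULL department.

SQL:
SELECT a.name, b.name AS department
FROM employees a
LEFT JOIN departments b ON a.dept_id = b.id

Result:
name  | department
------+-----------
Eve   | Finance   
Chris | Finance   
Iris  | NULL      
Hank  | Support   
Tina  | NULL      
Rosa  | Research  
Quinn | Support   
Ivan  | Operations


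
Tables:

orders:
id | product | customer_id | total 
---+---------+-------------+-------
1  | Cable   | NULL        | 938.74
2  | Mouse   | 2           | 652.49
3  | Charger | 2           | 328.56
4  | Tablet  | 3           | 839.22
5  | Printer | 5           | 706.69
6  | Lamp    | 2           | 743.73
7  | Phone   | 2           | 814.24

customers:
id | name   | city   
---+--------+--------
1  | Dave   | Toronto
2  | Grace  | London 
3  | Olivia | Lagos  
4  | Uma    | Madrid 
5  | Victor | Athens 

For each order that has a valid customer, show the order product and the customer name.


INNER JOIN keeps only orders rows whose customer_id matches an id in customers. Walk through each order:
  - order 1 (Cable): customer_id=NULL, no match -> dropped
  - order 2 (Mouse): customer_id=2 -> matches Grace
  - order 3 (Charger): customer_id=2 -> matches Grace
  - order 4 (Tablet): customer_id=3 -> matches Olivia
  - order 5 (Printer): customer_id=5 -> matches Victor
  - order 6 (Lamp): customer_id=2 -> matches Grace
  - order 7 (Phone): customer_id=2 -> matches Grace
So 1 of 7 rows is dropped.

SQL:
SELECT a.product, b.name AS customer
FROM orders a
INNER JOIN customers b ON a.customer_id = b.id

Result:
product | customer
--------+---------
Mouse   | Grace   
Charger | Grace   
Tablet  | Olivia  
Printer | Victor  
Lamp    | Grace   
Phone   | Grace   


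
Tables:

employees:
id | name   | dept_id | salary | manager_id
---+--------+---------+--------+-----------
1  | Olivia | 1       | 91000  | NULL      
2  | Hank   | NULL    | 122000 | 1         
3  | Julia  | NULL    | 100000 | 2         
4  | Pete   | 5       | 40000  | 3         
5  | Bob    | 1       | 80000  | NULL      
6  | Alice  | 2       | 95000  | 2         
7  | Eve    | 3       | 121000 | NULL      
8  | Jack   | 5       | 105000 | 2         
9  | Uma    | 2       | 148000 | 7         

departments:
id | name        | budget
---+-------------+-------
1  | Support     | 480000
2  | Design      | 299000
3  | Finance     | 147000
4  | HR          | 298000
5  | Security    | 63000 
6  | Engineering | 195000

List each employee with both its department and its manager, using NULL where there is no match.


Two LEFT JOINs from the same base table employees: one to departments via dept_id, one to employees itself via manager_id. Both are LEFT so every employee is preserved.
Match against departments:
  - employee 1 (Olivia): dept_id=1 -> matches Support
  - employee 2 (Hank): dept_id=NULL, no match -> kept with NULL
  - employee 3 (Julia): dept_id=NULL, no match -> kept with NULL
  - employee 4 (Pete): dept_id=5 -> matches Security
  - employee 5 (Bob): dept_id=1 -> matches Support
  - employee 6 (Alice): dept_id=2 -> matches Design
  - employee 7 (Eve): dept_id=3 -> matches Finance
  - employee 8 (Jack): dept_id=5 -> matches Security
  - employee 9 (Uma): dept_id=2 -> matches Design
Match against employees (self):
  - employee 1 (Olivia): manager_id=NULL -> NULL
  - employee 2 (Hank): manager_id=1 -> Olivia
  - employee 3 (Julia): manager_id=2 -> Hank
  - employee 4 (Pete): manager_id=3 -> Julia
  - employee 5 (Bob): manager_id=NULL -> NULL
  - employee 6 (Alice): manager_id=2 -> Hank
  - employee 7 (Eve): manager_id=NULL -> NULL
  - employee 8 (Jack): manager_id=2 -> Hank
  - employee 9 (Uma): manager_id=7 -> Eve

SQL:
SELECT a.name, b.name AS department, c.name AS manager
FROM employees a
LEFT JOIN departments b ON a.dept_id = b.id
LEFT JOIN employees c ON a.manager_id = c.id

Result:
name   | department | manager
-------+------------+--------
Olivia | Support    | NULL   
Hank   | NULL       | Olivia 
Julia  | NULL       | Hank   
Pete   | Security   | Julia  
Bob    | Support    | NULL   
Alice  | Design     | Hank   
Eve    | Finance    | NULL   
Jack   | Security   | Hank   
Uma    | Design     | Eve    


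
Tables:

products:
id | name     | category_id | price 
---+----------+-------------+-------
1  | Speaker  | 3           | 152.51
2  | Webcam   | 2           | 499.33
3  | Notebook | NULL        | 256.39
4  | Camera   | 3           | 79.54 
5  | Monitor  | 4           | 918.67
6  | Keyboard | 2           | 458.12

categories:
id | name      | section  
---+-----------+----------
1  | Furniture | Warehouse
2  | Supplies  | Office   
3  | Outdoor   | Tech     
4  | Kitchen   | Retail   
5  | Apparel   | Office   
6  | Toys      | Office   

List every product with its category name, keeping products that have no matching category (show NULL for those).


LEFT JOIN keeps every row from products (the left table); where category_id has no match in categories, the category columns become NULL. Walk through each product:
  - product 1 (Speaker): category_id=3 -> matches Outdoor
  - product 2 (Webcam): category_id=2 -> matches Supplies
  - product 3 (Notebook): category_id=NULL, no match -> kept with NULL
  - product 4 (Camera): category_id=3 -> matches Outdoor
  - product 5 (Monitor): category_id=4 -> matches Kitchen
  - product 6 (Keyboard): category_id=2 -> matches Supplies
All 6 rows appear; 1 has NULL category.

SQL:
SELECT a.name, b.name AS category
FROM products a
LEFT JOIN categories b ON a.category_id = b.id

Result:
name     | category
---------+---------
Speaker  | Outdoor 
Webcam   | Supplies
Notebook | NULL    
Camera   | Outdoor 
Monitor  | Kitchen 
Keyboard | Supplies


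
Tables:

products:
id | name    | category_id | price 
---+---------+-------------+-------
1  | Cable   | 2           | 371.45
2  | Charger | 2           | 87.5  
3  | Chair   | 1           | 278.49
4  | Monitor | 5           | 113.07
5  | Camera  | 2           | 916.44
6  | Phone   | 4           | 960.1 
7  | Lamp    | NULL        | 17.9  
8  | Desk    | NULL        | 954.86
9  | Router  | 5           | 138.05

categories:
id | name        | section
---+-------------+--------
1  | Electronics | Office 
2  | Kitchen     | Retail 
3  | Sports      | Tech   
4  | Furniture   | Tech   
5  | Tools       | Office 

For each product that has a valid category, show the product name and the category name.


INNER JOIN keeps only products rows whose category_id matches an id in categories. Walk through each product:
  - product 1 (Cable): category_id=2 -> matches Kitchen
  - product 2 (Charger): category_id=2 -> matches Kitchen
  - product 3 (Chair): category_id=1 -> matches Electronics
  - product 4 (Monitor): category_id=5 -> matches Tools
  - product 5 (Camera): category_id=2 -> matches Kitchen
  - product 6 (Phone): category_id=4 -> matches Furniture
  - product 7 (Lamp): category_id=NULL, no match -> dropped
  - product 8 (Desk): category_id=NULL, no match -> dropped
  - product 9 (Router): category_id=5 -> matches Tools
So 2 of 9 rows are dropped.

SQL:
SELECT a.name, b.name AS category
FROM products a
INNER JOIN categories b ON a.category_id = b.id

Result:
name    | category   
--------+------------
Cable   | Kitchen    
Charger | Kitchen    
Chair   | Electronics
Monitor | Tools      
Camera  | Kitchen    
Phone   | Furniture  
Router  | Tools      


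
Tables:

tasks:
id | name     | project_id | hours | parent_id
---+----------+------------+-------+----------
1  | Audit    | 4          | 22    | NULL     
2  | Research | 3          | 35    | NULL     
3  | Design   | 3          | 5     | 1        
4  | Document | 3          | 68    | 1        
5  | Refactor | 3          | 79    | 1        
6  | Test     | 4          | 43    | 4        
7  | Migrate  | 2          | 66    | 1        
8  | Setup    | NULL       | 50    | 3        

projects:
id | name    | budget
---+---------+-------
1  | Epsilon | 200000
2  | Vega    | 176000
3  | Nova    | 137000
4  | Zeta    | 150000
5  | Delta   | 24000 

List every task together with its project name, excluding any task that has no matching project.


INNER JOIN keeps only tasks rows whose project_id matches an id in projects. Walk through each task:
  - task 1 (Audit): project_id=4 -> matches Zeta
  - task 2 (Research): project_id=3 -> matches Nova
  - task 3 (Design): project_id=3 -> matches Nova
  - task 4 (Document): project_id=3 -> matches Nova
  - task 5 (Refactor): project_id=3 -> matches Nova
  - task 6 (Test): project_id=4 -> matches Zeta
  - task 7 (Migrate): project_id=2 -> matches Vega
  - task 8 (Setup): project_id=NULL, no match -> dropped
So 1 of 8 rows is dropped.

SQL:
SELECT a.name, b.name AS project
FROM tasks a
INNER JOIN projects b ON a.project_id = b.id

Result:
name     | project
---------+--------
Audit    | Zeta   
Research | Nova   
Design   | Nova   
Document | Nova   
Refactor | Nova   
Test     | Zeta   
Migrate  | Vega   


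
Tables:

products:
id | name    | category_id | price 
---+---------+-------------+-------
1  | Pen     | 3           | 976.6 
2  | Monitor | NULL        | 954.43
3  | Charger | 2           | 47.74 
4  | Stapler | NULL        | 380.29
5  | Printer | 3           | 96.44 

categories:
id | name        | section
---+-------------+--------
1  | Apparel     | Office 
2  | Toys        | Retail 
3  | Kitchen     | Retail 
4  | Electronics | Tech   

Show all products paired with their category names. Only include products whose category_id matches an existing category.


INNER JOIN keeps only products rows whose category_id matches an id in categories. Walk through each product:
  - product 1 (Pen): category_id=3 -> matches Kitchen
  - product 2 (Monitor): category_id=NULL, no match -> dropped
  - product 3 (Charger): category_id=2 -> matches Toys
  - product 4 (Stapler): category_id=NULL, no match -> dropped
  - product 5 (Printer): category_id=3 -> matches Kitchen
So 2 of 5 rows are dropped.

SQL:
SELECT a.name, b.name AS category
FROM products a
INNER JOIN categories b ON a.category_id = b.id

Result:
name    | category
--------+---------
Pen     | Kitchen 
Charger | Toys    
Printer | Kitchen 


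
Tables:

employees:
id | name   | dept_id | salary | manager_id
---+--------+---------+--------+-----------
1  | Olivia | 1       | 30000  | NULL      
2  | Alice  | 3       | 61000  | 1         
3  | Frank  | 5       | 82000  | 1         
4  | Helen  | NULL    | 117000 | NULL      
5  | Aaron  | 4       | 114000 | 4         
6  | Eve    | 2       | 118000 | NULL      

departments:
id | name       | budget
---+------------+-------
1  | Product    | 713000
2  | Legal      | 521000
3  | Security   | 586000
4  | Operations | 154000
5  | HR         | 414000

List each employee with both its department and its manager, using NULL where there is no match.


Two LEFT JOINs from the same base table employees: one to departments via dept_id, one to employees itself via manager_id. Both are LEFT so every employee is preserved.
Match against departments:
  - employee 1 (Olivia): dept_id=1 -> matches Product
  - employee 2 (Alice): dept_id=3 -> matches Security
  - employee 3 (Frank): dept_id=5 -> matches HR
  - employee 4 (Helen): dept_id=NULL, no match -> kept with NULL
  - employee 5 (Aaron): dept_id=4 -> matches Operations
  - employee 6 (Eve): dept_id=2 -> matches Legal
Match against employees (self):
  - employee 1 (Olivia): manager_id=NULL -> NULL
  - employee 2 (Alice): manager_id=1 -> Olivia
  - employee 3 (Frank): manager_id=1 -> Olivia
  - employee 4 (Helen): manager_id=NULL -> NULL
  - employee 5 (Aaron): manager_id=4 -> Helen
  - employee 6 (Eve): manager_id=NULL -> NULL

SQL:
SELECT a.name, b.name AS department, c.name AS manager
FROM employees a
LEFT JOIN departments b ON a.dept_id = b.id
LEFT JOIN employees c ON a.manager_id = c.id

Result:
name   | department | manager
-------+------------+--------
Olivia | Product    | NULL   
Alice  | Security   | Olivia 
Frank  | HR         | Olivia 
Helen  | NULL       | NULL   
Aaron  | Operations | Helen  
Eve    | Legal      | NULL   


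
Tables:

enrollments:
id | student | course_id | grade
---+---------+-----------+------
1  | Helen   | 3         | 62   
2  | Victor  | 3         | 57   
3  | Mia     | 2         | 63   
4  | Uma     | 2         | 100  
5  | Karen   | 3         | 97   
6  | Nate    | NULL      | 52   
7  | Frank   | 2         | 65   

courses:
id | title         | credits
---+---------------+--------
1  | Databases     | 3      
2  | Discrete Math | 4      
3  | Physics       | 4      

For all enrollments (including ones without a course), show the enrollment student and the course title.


LEFT JOIN keeps every row from enrollments (the left table); where course_id has no match in courses, the course columns become NULL. Walk through each enrollment:
  - enrollment 1 (Helen): course_id=3 -> matches Physics
  - enrollment 2 (Victor): course_id=3 -> matches Physics
  - enrollment 3 (Mia): course_id=2 -> matches Discrete Math
  - enrollment 4 (Uma): course_id=2 -> matches Discrete Math
  - enrollment 5 (Karen): course_id=3 -> matches Physics
  - enrollment 6 (Nate): course_id=NULL, no match -> kept with NULL
  - enrollment 7 (Frank): course_id=2 -> matches Discrete Math
All 7 rows appear; 1 has NULL course.

SQL:
SELECT a.student, b.title AS course
FROM enrollments a
LEFT JOIN courses b ON a.course_id = b.id

Result:
student | course       
--------+--------------
Helen   | Physics      
Victor  | Physics      
Mia     | Discrete Math
Uma     | Discrete Math
Karen   | Physics      
Nate    | NULL         
Frank   | Discrete Math


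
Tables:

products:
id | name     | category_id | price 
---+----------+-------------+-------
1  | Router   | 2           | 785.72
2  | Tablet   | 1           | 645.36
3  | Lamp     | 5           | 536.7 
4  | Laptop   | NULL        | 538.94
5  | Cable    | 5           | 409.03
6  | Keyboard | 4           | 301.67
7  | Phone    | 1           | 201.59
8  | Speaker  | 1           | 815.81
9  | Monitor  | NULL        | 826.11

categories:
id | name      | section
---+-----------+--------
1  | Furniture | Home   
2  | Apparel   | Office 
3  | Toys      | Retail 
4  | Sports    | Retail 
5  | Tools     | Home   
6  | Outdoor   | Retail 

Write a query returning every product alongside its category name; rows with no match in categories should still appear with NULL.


LEFT JOIN keeps every row from products (the left table); where category_id has no match in categories, the category columns become NULL. Walk through each product:
  - product 1 (Router): category_id=2 -> matches Apparel
  - product 2 (Tablet): category_id=1 -> matches Furniture
  - product 3 (Lamp): category_id=5 -> matches Tools
  - product 4 (Laptop): category_id=NULL, no match -> kept with NULL
  - product 5 (Cable): category_id=5 -> matches Tools
  - product 6 (Keyboard): category_id=4 -> matches Sports
  - product 7 (Phone): category_id=1 -> matches Furniture
  - product 8 (Speaker): category_id=1 -> matches Furniture
  - product 9 (Monitor): category_id=NULL, no match -> kept with NULL
All 9 rows appear; 2 have NULL category.

SQL:
SELECT a.name, b.name AS category
FROM products a
LEFT JOIN categories b ON a.category_id = b.id

Result:
name     | category 
---------+----------
Router   | Apparel  
Tablet   | Furniture
Lamp     | Tools    
Laptop   | NULL     
Cable    | Tools    
Keyboard | Sports   
Phone    | Furniture
Speaker  | Furniture
Monitor  | NULL     


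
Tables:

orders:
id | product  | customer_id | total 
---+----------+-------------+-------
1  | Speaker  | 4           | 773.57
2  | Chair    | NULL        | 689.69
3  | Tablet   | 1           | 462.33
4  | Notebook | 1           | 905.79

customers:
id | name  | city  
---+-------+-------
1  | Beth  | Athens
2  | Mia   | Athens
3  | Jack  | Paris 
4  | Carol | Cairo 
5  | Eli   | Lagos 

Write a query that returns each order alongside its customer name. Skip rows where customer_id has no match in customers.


INNER JOIN keeps only orders rows whose customer_id matches an id in customers. Walk through each order:
  - order 1 (Speaker): customer_id=4 -> matches Carol
  - order 2 (Chair): customer_id=NULL, no match -> dropped
  - order 3 (Tablet): customer_id=1 -> matches Beth
  - order 4 (Notebook): customer_id=1 -> matches Beth
So 1 of 4 rows is dropped.

SQL:
SELECT a.product, b.name AS customer
FROM orders a
INNER JOIN customers b ON a.customer_id = b.id

Result:
product  | customer
---------+---------
Speaker  | Carol   
Tablet   | Beth    
Notebook | Beth    


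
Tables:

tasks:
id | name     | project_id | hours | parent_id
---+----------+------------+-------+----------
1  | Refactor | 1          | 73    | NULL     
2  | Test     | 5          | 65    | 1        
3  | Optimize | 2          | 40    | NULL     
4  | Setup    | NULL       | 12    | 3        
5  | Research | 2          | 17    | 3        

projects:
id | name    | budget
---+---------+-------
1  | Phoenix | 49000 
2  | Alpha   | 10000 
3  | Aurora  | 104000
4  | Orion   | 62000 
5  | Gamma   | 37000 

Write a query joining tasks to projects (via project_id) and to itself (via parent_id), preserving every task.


Two LEFT JOINs from the same base table tasks: one to projects via project_id, one to tasks itself via parent_id. Both are LEFT so every task is preserved.
Match against projects:
  - task 1 (Refactor): project_id=1 -> matches Phoenix
  - task 2 (Test): project_id=5 -> matches Gamma
  - task 3 (Optimize): project_id=2 -> matches Alpha
  - task 4 (Setup): project_id=NULL, no match -> kept with NULL
  - task 5 (Research): project_id=2 -> matches Alpha
Match against tasks (self):
  - task 1 (Refactor): parent_id=NULL -> NULL
  - task 2 (Test): parent_id=1 -> Refactor
  - task 3 (Optimize): parent_id=NULL -> NULL
  - task 4 (Setup): parent_id=3 -> Optimize
  - task 5 (Research): parent_id=3 -> Optimize

SQL:
SELECT a.name, b.name AS project, c.name AS parent
FROM tasks a
LEFT JOIN projects b ON a.project_id = b.id
LEFT JOIN tasks c ON a.parent_id = c.id

Result:
name     | project | parent  
---------+---------+---------
Refactor | Phoenix | NULL    
Test     | Gamma   | Refactor
Optimize | Alpha   | NULL    
Setup    | NULL    | Optimize
Research | Alpha   | Optimize


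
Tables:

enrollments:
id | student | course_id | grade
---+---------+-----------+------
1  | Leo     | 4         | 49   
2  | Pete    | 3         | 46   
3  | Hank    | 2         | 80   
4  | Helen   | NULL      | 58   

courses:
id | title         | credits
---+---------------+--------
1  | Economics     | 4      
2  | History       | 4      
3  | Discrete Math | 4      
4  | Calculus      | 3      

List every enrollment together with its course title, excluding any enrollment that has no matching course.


INNER JOIN keeps only enrollments rows whose course_id matches an id in courses. Walk through each enrollment:
  - enrollment 1 (Leo): course_id=4 -> matches Calculus
  - enrollment 2 (Pete): course_id=3 -> matches Discrete Math
  - enrollment 3 (Hank): course_id=2 -> matches History
  - enrollment 4 (Helen): course_id=NULL, no match -> dropped
So 1 of 4 rows is dropped.

SQL:
SELECT a.student, b.title AS course
FROM enrollments a
INNER JOIN courses b ON a.course_id = b.id

Result:
student | course       
--------+--------------
Leo     | Calculus     
Pete    | Discrete Math
Hank    | History      


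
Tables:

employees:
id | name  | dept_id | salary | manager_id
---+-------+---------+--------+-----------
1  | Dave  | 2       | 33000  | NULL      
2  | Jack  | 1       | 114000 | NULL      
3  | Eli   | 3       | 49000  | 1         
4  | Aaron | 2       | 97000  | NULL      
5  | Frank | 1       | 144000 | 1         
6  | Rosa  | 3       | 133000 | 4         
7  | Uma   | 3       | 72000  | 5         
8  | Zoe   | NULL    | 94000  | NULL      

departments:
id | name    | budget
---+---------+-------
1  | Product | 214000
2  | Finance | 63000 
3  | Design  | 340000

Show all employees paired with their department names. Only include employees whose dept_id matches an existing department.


INNER JOIN keeps only employees rows whose dept_id matches an id in departments. Walk through each employee:
  - employee 1 (Dave): dept_id=2 -> matches Finance
  - employee 2 (Jack): dept_id=1 -> matches Product
  - employee 3 (Eli): dept_id=3 -> matches Design
  - employee 4 (Aaron): dept_id=2 -> matches Finance
  - employee 5 (Frank): dept_id=1 -> matches Product
  - employee 6 (Rosa): dept_id=3 -> matches Design
  - employee 7 (Uma): dept_id=3 -> matches Design
  - employee 8 (Zoe): dept_id=NULL, no match -> dropped
So 1 of 8 rows is dropped.

SQL:
SELECT a.name, b.name AS department
FROM employees a
INNER JOIN departments b ON a.dept_id = b.id

Result:
name  | department
------+-----------
Dave  | Finance   
Jack  | Product   
Eli   | Design    
Aaron | Finance   
Frank | Product   
Rosa  | Design    
Uma   | Design    
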